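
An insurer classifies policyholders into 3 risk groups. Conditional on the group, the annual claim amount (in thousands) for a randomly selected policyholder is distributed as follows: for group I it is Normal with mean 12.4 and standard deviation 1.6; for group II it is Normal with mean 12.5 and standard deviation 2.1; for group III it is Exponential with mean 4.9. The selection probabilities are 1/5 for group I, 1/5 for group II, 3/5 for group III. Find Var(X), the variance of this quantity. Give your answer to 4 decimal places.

29.4816

Per component, I: μ=12.4, E[X²]=156.32; II: μ=12.5, E[X²]=160.66; III: μ=4.9, E[X²]=48.02.
E[X] = 0.2·12.4 + 0.2·12.5 + 0.6·4.9 = 7.92.
E[X²] = 0.2·156.32 + 0.2·160.66 + 0.6·48.02 = 92.208.
Var(X) = E[X²] − (E[X])² = 92.208 − 62.7264 = 29.4816.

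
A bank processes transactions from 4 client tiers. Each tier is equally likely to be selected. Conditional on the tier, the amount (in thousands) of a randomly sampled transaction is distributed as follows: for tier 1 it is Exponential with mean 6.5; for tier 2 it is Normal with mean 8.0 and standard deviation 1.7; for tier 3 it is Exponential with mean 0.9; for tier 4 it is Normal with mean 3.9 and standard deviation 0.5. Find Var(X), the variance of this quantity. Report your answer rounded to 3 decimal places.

18.837

Per component, 1: μ=6.5, E[X²]=84.5; 2: μ=8, E[X²]=66.89; 3: μ=0.9, E[X²]=1.62; 4: μ=3.9, E[X²]=15.46.
E[X] = 0.25·6.5 + 0.25·8 + 0.25·0.9 + 0.25·3.9 = 4.825.
E[X²] = 0.25·84.5 + 0.25·66.89 + 0.25·1.62 + 0.25·15.46 = 42.1175.
Var(X) = E[X²] − (E[X])² = 42.1175 − 23.2806 = 18.8369.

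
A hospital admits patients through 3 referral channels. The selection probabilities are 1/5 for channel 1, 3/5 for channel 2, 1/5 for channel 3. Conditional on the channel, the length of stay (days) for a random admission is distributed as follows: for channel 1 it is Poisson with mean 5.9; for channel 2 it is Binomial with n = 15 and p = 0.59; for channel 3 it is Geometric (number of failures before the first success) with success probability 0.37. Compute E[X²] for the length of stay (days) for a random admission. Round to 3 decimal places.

58.813

For each component E[X²] = Var + (mean)², giving 1: 40.71; 2: 81.951; 3: 7.5011.
Overall E[X²] = 0.2·40.71 + 0.6·81.951 + 0.2·7.5011 = 58.8128.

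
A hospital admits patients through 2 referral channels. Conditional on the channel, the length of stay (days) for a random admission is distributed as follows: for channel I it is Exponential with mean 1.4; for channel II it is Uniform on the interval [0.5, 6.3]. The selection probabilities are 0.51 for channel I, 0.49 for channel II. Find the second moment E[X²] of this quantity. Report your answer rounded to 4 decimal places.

9.0372

For each component E[X²] = Var + (mean)², giving I: 3.92; II: 14.3633.
Overall E[X²] = 0.51·3.92 + 0.49·14.3633 = 9.03723.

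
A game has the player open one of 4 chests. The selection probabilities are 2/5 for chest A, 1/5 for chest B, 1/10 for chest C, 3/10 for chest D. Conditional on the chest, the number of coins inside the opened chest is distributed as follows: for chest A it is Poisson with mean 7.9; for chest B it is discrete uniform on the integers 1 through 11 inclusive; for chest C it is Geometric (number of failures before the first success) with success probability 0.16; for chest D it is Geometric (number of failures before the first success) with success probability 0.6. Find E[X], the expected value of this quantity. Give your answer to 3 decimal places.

5.085

Component means — A: 7.9; B: 6; C: 5.25; D: 0.666667.
E[X] = 0.4·7.9 + 0.2·6 + 0.1·5.25 + 0.3·0.666667 = 5.085.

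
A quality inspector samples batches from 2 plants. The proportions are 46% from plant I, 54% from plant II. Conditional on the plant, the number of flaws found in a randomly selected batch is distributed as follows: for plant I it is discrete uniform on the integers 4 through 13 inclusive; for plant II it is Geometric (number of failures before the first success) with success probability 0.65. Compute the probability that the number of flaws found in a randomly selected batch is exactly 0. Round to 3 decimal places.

Conditional on each plant, P(X = 0): I: 0; II: 0.65.
By total probability, P(X = 0) = 0.46·0 + 0.54·0.65 = 0.351.

0.351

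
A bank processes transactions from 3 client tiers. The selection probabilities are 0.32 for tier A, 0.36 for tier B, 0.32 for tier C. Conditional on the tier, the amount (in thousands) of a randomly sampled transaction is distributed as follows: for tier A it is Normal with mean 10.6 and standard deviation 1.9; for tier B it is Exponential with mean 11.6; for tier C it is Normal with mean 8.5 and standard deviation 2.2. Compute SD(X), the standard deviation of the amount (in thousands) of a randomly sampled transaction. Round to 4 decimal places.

Per component, A: μ=10.6, E[X²]=115.97; B: μ=11.6, E[X²]=269.12; C: μ=8.5, E[X²]=77.09.
E[X] = 0.32·10.6 + 0.36·11.6 + 0.32·8.5 = 10.288.
E[X²] = 0.32·115.97 + 0.36·269.12 + 0.32·77.09 = 158.662.
Var(X) = E[X²] − (E[X])² = 158.662 − 105.843 = 52.8195.
SD(X) = √52.8195 = 7.2677.

7.2677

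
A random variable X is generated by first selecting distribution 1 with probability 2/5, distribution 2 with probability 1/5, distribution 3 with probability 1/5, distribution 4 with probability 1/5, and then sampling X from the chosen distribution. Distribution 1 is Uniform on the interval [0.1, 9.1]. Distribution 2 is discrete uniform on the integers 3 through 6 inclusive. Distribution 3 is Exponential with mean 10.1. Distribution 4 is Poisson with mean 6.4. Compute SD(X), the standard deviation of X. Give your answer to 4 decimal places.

5.4091

Per component, 1: μ=4.6, E[X²]=27.91; 2: μ=4.5, E[X²]=21.5; 3: μ=10.1, E[X²]=204.02; 4: μ=6.4, E[X²]=47.36.
E[X] = 0.4·4.6 + 0.2·4.5 + 0.2·10.1 + 0.2·6.4 = 6.04.
E[X²] = 0.4·27.91 + 0.2·21.5 + 0.2·204.02 + 0.2·47.36 = 65.74.
Var(X) = E[X²] − (E[X])² = 65.74 − 36.4816 = 29.2584.
SD(X) = √29.2584 = 5.4091.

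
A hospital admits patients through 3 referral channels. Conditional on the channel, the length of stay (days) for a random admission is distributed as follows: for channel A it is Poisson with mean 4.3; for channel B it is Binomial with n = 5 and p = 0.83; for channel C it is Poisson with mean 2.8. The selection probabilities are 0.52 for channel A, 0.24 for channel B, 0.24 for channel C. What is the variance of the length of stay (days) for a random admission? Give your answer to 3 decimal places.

Per component, A: μ=4.3, E[X²]=22.79; B: μ=4.15, E[X²]=17.928; C: μ=2.8, E[X²]=10.64.
E[X] = 0.52·4.3 + 0.24·4.15 + 0.24·2.8 = 3.904.
E[X²] = 0.52·22.79 + 0.24·17.928 + 0.24·10.64 = 18.7071.
Var(X) = E[X²] − (E[X])² = 18.7071 − 15.2412 = 3.4659.

3.466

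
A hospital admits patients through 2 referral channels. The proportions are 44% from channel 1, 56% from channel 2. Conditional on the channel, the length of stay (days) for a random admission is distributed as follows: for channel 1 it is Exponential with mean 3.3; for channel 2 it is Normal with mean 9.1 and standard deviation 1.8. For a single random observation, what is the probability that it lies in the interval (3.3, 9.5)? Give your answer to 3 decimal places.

Conditional on each channel, P(3.3 < X < 9.5): 1: 0.311677; 2: 0.587294.
By total probability, P(3.3 < X < 9.5) = 0.44·0.311677 + 0.56·0.587294 = 0.466022.

0.466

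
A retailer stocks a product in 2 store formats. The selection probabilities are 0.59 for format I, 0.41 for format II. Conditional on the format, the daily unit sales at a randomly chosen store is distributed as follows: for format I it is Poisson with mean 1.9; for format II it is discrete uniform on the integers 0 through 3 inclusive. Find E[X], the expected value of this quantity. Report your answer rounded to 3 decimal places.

1.736

Component means — I: 1.9; II: 1.5.
E[X] = 0.59·1.9 + 0.41·1.5 = 1.736.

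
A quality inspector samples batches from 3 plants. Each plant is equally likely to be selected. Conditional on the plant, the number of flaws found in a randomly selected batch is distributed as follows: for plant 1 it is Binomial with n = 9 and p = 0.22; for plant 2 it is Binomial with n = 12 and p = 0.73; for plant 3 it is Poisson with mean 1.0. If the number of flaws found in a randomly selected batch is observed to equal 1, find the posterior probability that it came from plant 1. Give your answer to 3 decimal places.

0.424

Likelihoods P(X=1 | ·): 1: 0.271283; 2: 4.86974e-06; 3: 0.367879.
Posterior ∝ prior × likelihood. Numerator for 1: 0.333333·0.271283 = 0.0904275.
Normalizing constant: 0.333333·0.271283 + 0.333333·4.86974e-06 + 0.333333·0.367879 = 0.213056.
P(1 | observation) = 0.0904275 / 0.213056 = 0.424432.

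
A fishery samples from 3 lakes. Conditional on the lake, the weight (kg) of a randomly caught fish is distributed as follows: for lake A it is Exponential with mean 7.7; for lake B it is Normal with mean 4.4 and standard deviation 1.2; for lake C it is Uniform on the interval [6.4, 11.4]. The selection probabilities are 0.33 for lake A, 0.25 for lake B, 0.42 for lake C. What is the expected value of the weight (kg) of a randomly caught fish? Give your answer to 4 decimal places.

7.3790

Component means — A: 7.7; B: 4.4; C: 8.9.
E[X] = 0.33·7.7 + 0.25·4.4 + 0.42·8.9 = 7.379.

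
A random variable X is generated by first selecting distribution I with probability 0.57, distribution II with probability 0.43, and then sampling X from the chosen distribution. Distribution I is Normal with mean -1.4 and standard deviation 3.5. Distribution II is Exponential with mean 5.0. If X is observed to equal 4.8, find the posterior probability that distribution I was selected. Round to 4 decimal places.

Likelihoods f(4.8 | ·): I: 0.0237379; II: 0.0765786.
Posterior ∝ prior × likelihood. Numerator for I: 0.57·0.0237379 = 0.0135306.
Normalizing constant: 0.57·0.0237379 + 0.43·0.0765786 = 0.0464594.
P(I | observation) = 0.0135306 / 0.0464594 = 0.291235.

0.2912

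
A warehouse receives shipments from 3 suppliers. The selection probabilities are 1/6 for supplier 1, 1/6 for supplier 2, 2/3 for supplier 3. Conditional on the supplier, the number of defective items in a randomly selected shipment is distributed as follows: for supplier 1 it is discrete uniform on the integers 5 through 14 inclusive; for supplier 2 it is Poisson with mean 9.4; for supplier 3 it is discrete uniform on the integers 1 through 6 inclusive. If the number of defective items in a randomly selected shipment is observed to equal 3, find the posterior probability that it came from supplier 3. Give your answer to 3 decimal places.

0.983

Likelihoods P(X=3 | ·): 1: 0; 2: 0.0114515; 3: 0.166667.
Posterior ∝ prior × likelihood. Numerator for 3: 0.666667·0.166667 = 0.111111.
Normalizing constant: 0.166667·0 + 0.166667·0.0114515 + 0.666667·0.166667 = 0.11302.
P(3 | observation) = 0.111111 / 0.11302 = 0.983113.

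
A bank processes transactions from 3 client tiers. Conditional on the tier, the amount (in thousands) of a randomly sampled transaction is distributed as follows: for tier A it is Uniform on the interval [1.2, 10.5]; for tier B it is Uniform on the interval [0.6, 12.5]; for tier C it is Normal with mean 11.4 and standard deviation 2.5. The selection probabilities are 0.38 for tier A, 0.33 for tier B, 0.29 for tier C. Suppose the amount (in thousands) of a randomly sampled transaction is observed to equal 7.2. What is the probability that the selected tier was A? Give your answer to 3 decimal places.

0.512

Likelihoods f(7.2 | ·): A: 0.107527; B: 0.0840336; C: 0.0389129.
Posterior ∝ prior × likelihood. Numerator for A: 0.38·0.107527 = 0.0408602.
Normalizing constant: 0.38·0.107527 + 0.33·0.0840336 + 0.29·0.0389129 = 0.0798761.
P(A | observation) = 0.0408602 / 0.0798761 = 0.511545.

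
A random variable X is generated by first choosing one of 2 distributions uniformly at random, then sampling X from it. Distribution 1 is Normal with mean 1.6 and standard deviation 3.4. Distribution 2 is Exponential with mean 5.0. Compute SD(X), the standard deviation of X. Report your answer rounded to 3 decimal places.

Per component, 1: μ=1.6, E[X²]=14.12; 2: μ=5, E[X²]=50.
E[X] = 0.5·1.6 + 0.5·5 = 3.3.
E[X²] = 0.5·14.12 + 0.5·50 = 32.06.
Var(X) = E[X²] − (E[X])² = 32.06 − 10.89 = 21.17.
SD(X) = √21.17 = 4.60109.

4.601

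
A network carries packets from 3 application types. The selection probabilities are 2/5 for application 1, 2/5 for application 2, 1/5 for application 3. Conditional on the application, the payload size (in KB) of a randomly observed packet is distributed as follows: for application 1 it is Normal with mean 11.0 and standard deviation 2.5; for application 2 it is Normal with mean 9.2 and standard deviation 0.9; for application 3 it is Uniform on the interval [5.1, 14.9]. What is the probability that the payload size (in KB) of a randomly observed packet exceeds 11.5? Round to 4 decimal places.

Conditional on each application, P(X > 11.5): 1: 0.42074; 2: 0.00530092; 3: 0.346939.
By total probability, P(X > 11.5) = 0.4·0.42074 + 0.4·0.00530092 + 0.2·0.346939 = 0.239804.

0.2398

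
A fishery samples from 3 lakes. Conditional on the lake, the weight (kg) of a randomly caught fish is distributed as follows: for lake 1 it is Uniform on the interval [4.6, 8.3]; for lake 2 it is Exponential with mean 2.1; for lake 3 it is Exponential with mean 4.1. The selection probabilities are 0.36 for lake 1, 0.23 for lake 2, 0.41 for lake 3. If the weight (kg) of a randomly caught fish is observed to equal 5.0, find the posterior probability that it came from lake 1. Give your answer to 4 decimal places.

0.7104

Likelihoods f(5.0 | ·): 1: 0.27027; 2: 0.0440298; 3: 0.0720425.
Posterior ∝ prior × likelihood. Numerator for 1: 0.36·0.27027 = 0.0972973.
Normalizing constant: 0.36·0.27027 + 0.23·0.0440298 + 0.41·0.0720425 = 0.136962.
P(1 | observation) = 0.0972973 / 0.136962 = 0.710399.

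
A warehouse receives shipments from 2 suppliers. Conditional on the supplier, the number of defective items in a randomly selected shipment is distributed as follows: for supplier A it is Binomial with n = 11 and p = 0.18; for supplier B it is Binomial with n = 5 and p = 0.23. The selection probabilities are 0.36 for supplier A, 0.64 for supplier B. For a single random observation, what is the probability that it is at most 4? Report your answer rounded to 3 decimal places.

Conditional on each supplier, P(X ≤ 4): A: 0.966614; B: 0.999356.
By total probability, P(X ≤ 4) = 0.36·0.966614 + 0.64·0.999356 = 0.987569.

0.988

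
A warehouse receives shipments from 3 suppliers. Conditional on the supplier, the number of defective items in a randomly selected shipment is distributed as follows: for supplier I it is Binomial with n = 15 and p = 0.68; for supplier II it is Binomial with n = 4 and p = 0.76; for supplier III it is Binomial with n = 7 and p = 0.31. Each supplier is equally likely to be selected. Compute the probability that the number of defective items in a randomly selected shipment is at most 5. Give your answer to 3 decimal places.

0.667

Conditional on each supplier, P(X ≤ 5): I: 0.00615148; II: 1; III: 0.995438.
By total probability, P(X ≤ 5) = 0.333333·0.00615148 + 0.333333·1 + 0.333333·0.995438 = 0.667197.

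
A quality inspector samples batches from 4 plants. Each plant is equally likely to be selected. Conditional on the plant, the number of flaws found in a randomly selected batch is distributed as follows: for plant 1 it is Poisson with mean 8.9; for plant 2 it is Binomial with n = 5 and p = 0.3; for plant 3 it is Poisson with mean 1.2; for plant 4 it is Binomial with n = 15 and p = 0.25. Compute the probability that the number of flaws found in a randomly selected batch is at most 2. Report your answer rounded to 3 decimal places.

Conditional on each plant, P(X ≤ 2): 1: 0.00675193; 2: 0.83692; 3: 0.879487; 4: 0.236088.
By total probability, P(X ≤ 2) = 0.25·0.00675193 + 0.25·0.83692 + 0.25·0.879487 + 0.25·0.236088 = 0.489812.

0.490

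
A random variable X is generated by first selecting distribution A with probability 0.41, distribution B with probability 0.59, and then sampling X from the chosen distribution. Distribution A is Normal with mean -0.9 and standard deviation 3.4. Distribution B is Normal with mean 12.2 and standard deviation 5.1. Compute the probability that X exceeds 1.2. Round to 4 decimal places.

Conditional on each component, P(X > 1.2): A: 0.268404; B: 0.984492.
By total probability, P(X > 1.2) = 0.41·0.268404 + 0.59·0.984492 = 0.690896.

0.6909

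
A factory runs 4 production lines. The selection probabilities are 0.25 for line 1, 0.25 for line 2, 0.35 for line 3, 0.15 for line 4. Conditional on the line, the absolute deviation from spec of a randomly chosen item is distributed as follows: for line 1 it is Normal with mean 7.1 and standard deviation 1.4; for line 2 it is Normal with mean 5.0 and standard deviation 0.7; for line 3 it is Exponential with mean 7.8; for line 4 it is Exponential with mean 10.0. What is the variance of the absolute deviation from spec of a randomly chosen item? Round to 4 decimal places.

39.4180

Per component, 1: μ=7.1, E[X²]=52.37; 2: μ=5, E[X²]=25.49; 3: μ=7.8, E[X²]=121.68; 4: μ=10, E[X²]=200.
E[X] = 0.25·7.1 + 0.25·5 + 0.35·7.8 + 0.15·10 = 7.255.
E[X²] = 0.25·52.37 + 0.25·25.49 + 0.35·121.68 + 0.15·200 = 92.053.
Var(X) = E[X²] − (E[X])² = 92.053 − 52.635 = 39.418.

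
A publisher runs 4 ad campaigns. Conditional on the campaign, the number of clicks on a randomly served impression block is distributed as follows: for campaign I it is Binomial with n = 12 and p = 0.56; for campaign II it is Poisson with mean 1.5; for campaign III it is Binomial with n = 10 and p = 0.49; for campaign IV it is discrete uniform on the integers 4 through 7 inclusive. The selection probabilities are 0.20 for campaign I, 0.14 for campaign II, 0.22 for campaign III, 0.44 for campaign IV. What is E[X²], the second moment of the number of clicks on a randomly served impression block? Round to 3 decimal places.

29.840

For each component E[X²] = Var + (mean)², giving I: 48.1152; II: 3.75; III: 26.509; IV: 31.5.
Overall E[X²] = 0.2·48.1152 + 0.14·3.75 + 0.22·26.509 + 0.44·31.5 = 29.84.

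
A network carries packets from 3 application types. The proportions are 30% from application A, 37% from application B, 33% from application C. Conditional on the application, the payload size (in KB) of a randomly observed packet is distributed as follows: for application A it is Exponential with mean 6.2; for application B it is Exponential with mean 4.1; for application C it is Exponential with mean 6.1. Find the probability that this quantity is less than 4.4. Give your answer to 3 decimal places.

0.566

Conditional on each application, P(X < 4.4): A: 0.508197; B: 0.658077; C: 0.513886.
By total probability, P(X < 4.4) = 0.3·0.508197 + 0.37·0.658077 + 0.33·0.513886 = 0.56553.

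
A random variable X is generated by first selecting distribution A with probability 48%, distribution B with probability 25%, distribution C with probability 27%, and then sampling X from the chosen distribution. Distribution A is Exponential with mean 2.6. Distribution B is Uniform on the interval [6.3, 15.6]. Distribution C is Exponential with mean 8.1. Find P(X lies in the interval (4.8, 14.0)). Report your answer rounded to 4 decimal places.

0.3819

Conditional on each component, P(4.8 < X < 14.0): A: 0.153256; B: 0.827957; C: 0.375323.
By total probability, P(4.8 < X < 14.0) = 0.48·0.153256 + 0.25·0.827957 + 0.27·0.375323 = 0.38189.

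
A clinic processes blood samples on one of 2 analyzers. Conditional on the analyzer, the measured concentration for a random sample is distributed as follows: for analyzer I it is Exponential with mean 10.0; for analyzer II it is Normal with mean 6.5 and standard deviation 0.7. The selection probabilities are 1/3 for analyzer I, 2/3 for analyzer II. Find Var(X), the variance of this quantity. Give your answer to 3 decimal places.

36.382

Per component, I: μ=10, E[X²]=200; II: μ=6.5, E[X²]=42.74.
E[X] = 0.333333·10 + 0.666667·6.5 = 7.66667.
E[X²] = 0.333333·200 + 0.666667·42.74 = 95.16.
Var(X) = E[X²] − (E[X])² = 95.16 − 58.7778 = 36.3822.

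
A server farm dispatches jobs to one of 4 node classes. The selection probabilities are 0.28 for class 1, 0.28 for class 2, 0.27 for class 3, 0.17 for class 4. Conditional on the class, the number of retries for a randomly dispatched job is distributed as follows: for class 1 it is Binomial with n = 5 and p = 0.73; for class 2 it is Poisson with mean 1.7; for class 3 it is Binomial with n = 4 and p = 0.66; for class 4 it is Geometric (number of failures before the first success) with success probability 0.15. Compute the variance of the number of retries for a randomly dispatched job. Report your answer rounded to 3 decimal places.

9.222

Per component, 1: μ=3.65, E[X²]=14.308; 2: μ=1.7, E[X²]=4.59; 3: μ=2.64, E[X²]=7.8672; 4: μ=5.66667, E[X²]=69.8889.
E[X] = 0.28·3.65 + 0.28·1.7 + 0.27·2.64 + 0.17·5.66667 = 3.17413.
E[X²] = 0.28·14.308 + 0.28·4.59 + 0.27·7.8672 + 0.17·69.8889 = 19.2967.
Var(X) = E[X²] − (E[X])² = 19.2967 − 10.0751 = 9.22157.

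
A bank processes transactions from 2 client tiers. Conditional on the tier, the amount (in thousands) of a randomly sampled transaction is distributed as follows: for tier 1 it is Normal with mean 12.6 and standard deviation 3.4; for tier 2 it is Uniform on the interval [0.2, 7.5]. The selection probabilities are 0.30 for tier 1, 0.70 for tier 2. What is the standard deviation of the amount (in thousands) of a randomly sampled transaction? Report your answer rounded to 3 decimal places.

Per component, 1: μ=12.6, E[X²]=170.32; 2: μ=3.85, E[X²]=19.2633.
E[X] = 0.3·12.6 + 0.7·3.85 = 6.475.
E[X²] = 0.3·170.32 + 0.7·19.2633 = 64.5803.
Var(X) = E[X²] − (E[X])² = 64.5803 − 41.9256 = 22.6547.
SD(X) = √22.6547 = 4.7597.

4.760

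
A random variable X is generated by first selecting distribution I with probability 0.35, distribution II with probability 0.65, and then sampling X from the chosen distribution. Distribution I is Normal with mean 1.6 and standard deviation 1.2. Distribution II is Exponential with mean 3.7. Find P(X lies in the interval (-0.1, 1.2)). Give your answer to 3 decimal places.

0.282

Conditional on each component, P(-0.1 < X < 1.2): I: 0.291151; II: 0.276984.
By total probability, P(-0.1 < X < 1.2) = 0.35·0.291151 + 0.65·0.276984 = 0.281943.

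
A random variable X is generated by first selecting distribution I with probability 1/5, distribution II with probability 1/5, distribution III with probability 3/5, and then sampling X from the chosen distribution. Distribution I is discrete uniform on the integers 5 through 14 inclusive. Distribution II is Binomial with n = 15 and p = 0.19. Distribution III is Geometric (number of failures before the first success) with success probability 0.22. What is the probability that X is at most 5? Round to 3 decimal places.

0.675

Conditional on each component, P(X ≤ 5): I: 0.1; II: 0.950971; III: 0.7748.
By total probability, P(X ≤ 5) = 0.2·0.1 + 0.2·0.950971 + 0.6·0.7748 = 0.675075.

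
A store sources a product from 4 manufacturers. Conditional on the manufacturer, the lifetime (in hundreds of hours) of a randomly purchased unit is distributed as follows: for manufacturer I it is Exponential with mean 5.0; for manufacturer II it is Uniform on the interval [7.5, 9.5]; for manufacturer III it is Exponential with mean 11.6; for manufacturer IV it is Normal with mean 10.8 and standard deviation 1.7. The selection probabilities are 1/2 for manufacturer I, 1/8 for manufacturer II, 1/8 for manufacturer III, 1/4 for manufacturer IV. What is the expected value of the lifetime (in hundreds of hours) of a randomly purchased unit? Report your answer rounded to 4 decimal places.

Component means — I: 5; II: 8.5; III: 11.6; IV: 10.8.
E[X] = 0.5·5 + 0.125·8.5 + 0.125·11.6 + 0.25·10.8 = 7.7125.

7.7125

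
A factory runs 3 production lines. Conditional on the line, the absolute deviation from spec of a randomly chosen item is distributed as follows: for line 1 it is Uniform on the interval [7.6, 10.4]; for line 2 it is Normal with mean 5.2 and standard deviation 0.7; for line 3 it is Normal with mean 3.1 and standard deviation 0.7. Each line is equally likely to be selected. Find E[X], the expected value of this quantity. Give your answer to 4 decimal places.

Component means — 1: 9; 2: 5.2; 3: 3.1.
E[X] = 0.333333·9 + 0.333333·5.2 + 0.333333·3.1 = 5.76667.

5.7667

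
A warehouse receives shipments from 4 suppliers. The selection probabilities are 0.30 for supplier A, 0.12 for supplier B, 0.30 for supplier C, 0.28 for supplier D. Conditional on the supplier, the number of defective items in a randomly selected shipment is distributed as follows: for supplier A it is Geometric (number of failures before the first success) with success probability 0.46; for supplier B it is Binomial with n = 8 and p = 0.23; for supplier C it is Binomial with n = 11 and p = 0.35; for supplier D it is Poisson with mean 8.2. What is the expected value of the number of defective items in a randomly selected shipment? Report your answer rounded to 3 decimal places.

Component means — A: 1.17391; B: 1.84; C: 3.85; D: 8.2.
E[X] = 0.3·1.17391 + 0.12·1.84 + 0.3·3.85 + 0.28·8.2 = 4.02397.

4.024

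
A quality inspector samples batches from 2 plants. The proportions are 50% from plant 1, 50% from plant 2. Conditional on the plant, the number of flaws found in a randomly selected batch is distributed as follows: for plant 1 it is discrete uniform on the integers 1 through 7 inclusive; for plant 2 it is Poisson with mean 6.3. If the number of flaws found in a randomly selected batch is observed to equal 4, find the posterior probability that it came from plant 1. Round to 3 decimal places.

0.542

Likelihoods P(X=4 | ·): 1: 0.142857; 2: 0.12053.
Posterior ∝ prior × likelihood. Numerator for 1: 0.5·0.142857 = 0.0714286.
Normalizing constant: 0.5·0.142857 + 0.5·0.12053 = 0.131694.
P(1 | observation) = 0.0714286 / 0.131694 = 0.542384.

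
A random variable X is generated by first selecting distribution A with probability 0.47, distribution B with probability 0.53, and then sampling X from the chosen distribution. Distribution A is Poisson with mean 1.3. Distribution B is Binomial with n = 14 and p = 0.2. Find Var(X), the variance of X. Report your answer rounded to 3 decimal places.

2.359

Per component, A: μ=1.3, E[X²]=2.99; B: μ=2.8, E[X²]=10.08.
E[X] = 0.47·1.3 + 0.53·2.8 = 2.095.
E[X²] = 0.47·2.99 + 0.53·10.08 = 6.7477.
Var(X) = E[X²] − (E[X])² = 6.7477 − 4.38903 = 2.35868.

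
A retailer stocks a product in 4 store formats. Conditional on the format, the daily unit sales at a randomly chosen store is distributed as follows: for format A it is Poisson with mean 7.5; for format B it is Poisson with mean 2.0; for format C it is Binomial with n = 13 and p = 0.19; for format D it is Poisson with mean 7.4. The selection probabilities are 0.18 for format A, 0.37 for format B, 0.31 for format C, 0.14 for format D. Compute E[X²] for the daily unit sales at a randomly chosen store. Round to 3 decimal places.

24.909

For each component E[X²] = Var + (mean)², giving A: 63.75; B: 6; C: 8.1016; D: 62.16.
Overall E[X²] = 0.18·63.75 + 0.37·6 + 0.31·8.1016 + 0.14·62.16 = 24.9089.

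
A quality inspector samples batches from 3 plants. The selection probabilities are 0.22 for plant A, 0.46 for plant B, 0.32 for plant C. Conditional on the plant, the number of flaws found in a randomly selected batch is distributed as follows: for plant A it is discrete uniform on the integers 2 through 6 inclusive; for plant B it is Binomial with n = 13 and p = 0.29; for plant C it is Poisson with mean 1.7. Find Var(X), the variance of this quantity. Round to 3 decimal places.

Per component, A: μ=4, E[X²]=18; B: μ=3.77, E[X²]=16.8896; C: μ=1.7, E[X²]=4.59.
E[X] = 0.22·4 + 0.46·3.77 + 0.32·1.7 = 3.1582.
E[X²] = 0.22·18 + 0.46·16.8896 + 0.32·4.59 = 13.198.
Var(X) = E[X²] − (E[X])² = 13.198 − 9.97423 = 3.22379.

3.224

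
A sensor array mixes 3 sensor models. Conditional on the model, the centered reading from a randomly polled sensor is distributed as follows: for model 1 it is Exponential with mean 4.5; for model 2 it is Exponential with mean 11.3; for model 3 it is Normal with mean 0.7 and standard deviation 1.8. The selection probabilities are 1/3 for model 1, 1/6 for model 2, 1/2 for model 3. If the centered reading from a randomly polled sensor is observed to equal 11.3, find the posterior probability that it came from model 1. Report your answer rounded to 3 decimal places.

Likelihoods f(11.3 | ·): 1: 0.0180396; 2: 0.0325557; 3: 6.5341e-09.
Posterior ∝ prior × likelihood. Numerator for 1: 0.333333·0.0180396 = 0.00601318.
Normalizing constant: 0.333333·0.0180396 + 0.166667·0.0325557 + 0.5·6.5341e-09 = 0.0114391.
P(1 | observation) = 0.00601318 / 0.0114391 = 0.525668.

0.526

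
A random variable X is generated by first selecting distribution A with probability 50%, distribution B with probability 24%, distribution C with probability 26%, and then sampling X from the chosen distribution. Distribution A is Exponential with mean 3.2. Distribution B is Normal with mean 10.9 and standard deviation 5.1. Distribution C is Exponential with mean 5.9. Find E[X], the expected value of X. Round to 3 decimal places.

5.750

Component means — A: 3.2; B: 10.9; C: 5.9.
E[X] = 0.5·3.2 + 0.24·10.9 + 0.26·5.9 = 5.75.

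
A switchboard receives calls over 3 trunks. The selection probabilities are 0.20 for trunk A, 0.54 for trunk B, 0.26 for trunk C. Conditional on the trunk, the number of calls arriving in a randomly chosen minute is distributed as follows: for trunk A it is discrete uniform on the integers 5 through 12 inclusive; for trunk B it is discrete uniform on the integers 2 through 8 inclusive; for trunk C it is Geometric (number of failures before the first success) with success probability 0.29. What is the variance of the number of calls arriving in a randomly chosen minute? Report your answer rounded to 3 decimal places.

Per component, A: μ=8.5, E[X²]=77.5; B: μ=5, E[X²]=29; C: μ=2.44828, E[X²]=14.4364.
E[X] = 0.2·8.5 + 0.54·5 + 0.26·2.44828 = 5.03655.
E[X²] = 0.2·77.5 + 0.54·29 + 0.26·14.4364 = 34.9135.
Var(X) = E[X²] − (E[X])² = 34.9135 − 25.3669 = 9.54661.

9.547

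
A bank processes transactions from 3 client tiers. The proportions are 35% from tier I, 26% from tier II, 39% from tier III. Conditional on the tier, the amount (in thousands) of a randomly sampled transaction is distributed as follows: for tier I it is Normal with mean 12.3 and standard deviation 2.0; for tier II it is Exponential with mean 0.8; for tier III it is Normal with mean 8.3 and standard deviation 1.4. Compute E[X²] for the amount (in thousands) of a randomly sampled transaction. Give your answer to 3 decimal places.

82.316

For each component E[X²] = Var + (mean)², giving I: 155.29; II: 1.28; III: 70.85.
Overall E[X²] = 0.35·155.29 + 0.26·1.28 + 0.39·70.85 = 82.3158.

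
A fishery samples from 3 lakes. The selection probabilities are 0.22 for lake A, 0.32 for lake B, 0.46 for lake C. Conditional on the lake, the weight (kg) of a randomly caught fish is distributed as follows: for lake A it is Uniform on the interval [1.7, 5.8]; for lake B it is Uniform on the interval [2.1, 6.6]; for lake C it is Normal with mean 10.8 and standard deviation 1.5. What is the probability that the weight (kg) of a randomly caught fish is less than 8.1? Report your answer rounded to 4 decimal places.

Conditional on each lake, P(X < 8.1): A: 1; B: 1; C: 0.0359303.
By total probability, P(X < 8.1) = 0.22·1 + 0.32·1 + 0.46·0.0359303 = 0.556528.

0.5565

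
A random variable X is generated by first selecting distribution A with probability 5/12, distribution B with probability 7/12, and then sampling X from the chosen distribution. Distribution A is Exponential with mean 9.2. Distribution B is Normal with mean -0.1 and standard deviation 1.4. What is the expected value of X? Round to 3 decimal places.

Component means — A: 9.2; B: -0.1.
E[X] = 0.416667·9.2 + 0.583333·-0.1 = 3.775.

3.775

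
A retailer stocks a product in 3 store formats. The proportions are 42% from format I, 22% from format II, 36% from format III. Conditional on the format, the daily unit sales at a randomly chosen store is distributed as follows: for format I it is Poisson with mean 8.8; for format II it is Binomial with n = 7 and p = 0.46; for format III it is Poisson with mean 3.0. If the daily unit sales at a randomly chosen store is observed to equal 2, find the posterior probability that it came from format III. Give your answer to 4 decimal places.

Likelihoods P(X=2 | ·): I: 0.00583638; II: 0.204035; III: 0.224042.
Posterior ∝ prior × likelihood. Numerator for III: 0.36·0.224042 = 0.0806551.
Normalizing constant: 0.42·0.00583638 + 0.22·0.204035 + 0.36·0.224042 = 0.127994.
P(III | observation) = 0.0806551 / 0.127994 = 0.630147.

0.6301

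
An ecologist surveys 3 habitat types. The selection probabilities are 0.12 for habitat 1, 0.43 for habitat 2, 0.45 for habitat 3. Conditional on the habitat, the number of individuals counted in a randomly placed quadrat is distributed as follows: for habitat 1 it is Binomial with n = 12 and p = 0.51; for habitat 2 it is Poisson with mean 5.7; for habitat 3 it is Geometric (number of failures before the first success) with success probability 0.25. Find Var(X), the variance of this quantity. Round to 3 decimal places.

10.156

Per component, 1: μ=6.12, E[X²]=40.4532; 2: μ=5.7, E[X²]=38.19; 3: μ=3, E[X²]=21.
E[X] = 0.12·6.12 + 0.43·5.7 + 0.45·3 = 4.5354.
E[X²] = 0.12·40.4532 + 0.43·38.19 + 0.45·21 = 30.7261.
Var(X) = E[X²] − (E[X])² = 30.7261 − 20.5699 = 10.1562.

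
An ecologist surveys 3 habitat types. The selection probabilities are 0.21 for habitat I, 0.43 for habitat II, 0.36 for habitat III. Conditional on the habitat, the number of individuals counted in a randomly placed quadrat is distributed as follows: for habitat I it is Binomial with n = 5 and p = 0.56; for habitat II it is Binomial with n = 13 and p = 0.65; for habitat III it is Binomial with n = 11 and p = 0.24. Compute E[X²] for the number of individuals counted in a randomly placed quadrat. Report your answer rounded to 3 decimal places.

For each component E[X²] = Var + (mean)², giving I: 9.072; II: 74.36; III: 8.976.
Overall E[X²] = 0.21·9.072 + 0.43·74.36 + 0.36·8.976 = 37.1113.

37.111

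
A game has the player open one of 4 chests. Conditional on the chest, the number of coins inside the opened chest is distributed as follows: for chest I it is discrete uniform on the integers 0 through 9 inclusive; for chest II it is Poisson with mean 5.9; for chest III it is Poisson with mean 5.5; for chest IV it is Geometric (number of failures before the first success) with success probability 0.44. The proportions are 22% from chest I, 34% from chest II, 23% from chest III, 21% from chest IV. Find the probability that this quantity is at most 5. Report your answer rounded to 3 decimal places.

0.614

Conditional on each chest, P(X ≤ 5): I: 0.6; II: 0.461873; III: 0.528919; IV: 0.969159.
By total probability, P(X ≤ 5) = 0.22·0.6 + 0.34·0.461873 + 0.23·0.528919 + 0.21·0.969159 = 0.614211.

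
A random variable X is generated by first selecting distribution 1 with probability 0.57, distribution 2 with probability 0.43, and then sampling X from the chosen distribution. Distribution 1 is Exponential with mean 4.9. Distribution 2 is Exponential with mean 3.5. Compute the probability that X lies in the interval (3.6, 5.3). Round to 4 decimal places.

Conditional on each component, P(3.6 < X < 5.3): 1: 0.140611; 2: 0.137552.
By total probability, P(3.6 < X < 5.3) = 0.57·0.140611 + 0.43·0.137552 = 0.139296.

0.1393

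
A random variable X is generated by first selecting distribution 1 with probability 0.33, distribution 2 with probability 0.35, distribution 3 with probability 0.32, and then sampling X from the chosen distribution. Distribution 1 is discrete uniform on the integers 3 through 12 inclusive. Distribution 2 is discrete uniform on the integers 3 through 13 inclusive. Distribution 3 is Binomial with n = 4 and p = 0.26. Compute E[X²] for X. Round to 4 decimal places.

47.7774

For each component E[X²] = Var + (mean)², giving 1: 64.5; 2: 74; 3: 1.8512.
Overall E[X²] = 0.33·64.5 + 0.35·74 + 0.32·1.8512 = 47.7774.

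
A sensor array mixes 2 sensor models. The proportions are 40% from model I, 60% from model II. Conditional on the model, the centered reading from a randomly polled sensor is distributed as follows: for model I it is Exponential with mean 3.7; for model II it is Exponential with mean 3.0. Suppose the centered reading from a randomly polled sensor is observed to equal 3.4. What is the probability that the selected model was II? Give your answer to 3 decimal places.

Likelihoods f(3.4 | ·): I: 0.107824; II: 0.107319.
Posterior ∝ prior × likelihood. Numerator for II: 0.6·0.107319 = 0.0643917.
Normalizing constant: 0.4·0.107824 + 0.6·0.107319 = 0.107521.
P(II | observation) = 0.0643917 / 0.107521 = 0.598873.

0.599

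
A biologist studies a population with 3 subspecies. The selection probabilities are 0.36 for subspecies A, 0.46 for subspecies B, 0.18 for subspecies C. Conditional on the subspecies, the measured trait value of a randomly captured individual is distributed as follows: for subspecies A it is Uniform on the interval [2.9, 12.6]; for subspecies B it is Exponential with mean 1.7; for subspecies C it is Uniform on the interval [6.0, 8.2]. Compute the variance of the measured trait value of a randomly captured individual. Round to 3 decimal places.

Per component, A: μ=7.75, E[X²]=67.9033; B: μ=1.7, E[X²]=5.78; C: μ=7.1, E[X²]=50.8133.
E[X] = 0.36·7.75 + 0.46·1.7 + 0.18·7.1 = 4.85.
E[X²] = 0.36·67.9033 + 0.46·5.78 + 0.18·50.8133 = 36.2504.
Var(X) = E[X²] − (E[X])² = 36.2504 − 23.5225 = 12.7279.

12.728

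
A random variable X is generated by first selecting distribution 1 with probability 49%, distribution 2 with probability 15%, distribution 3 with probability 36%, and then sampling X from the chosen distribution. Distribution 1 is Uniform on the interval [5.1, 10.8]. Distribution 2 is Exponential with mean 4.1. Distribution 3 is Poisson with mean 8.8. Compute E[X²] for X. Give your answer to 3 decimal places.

68.385

For each component E[X²] = Var + (mean)², giving 1: 65.91; 2: 33.62; 3: 86.24.
Overall E[X²] = 0.49·65.91 + 0.15·33.62 + 0.36·86.24 = 68.3853.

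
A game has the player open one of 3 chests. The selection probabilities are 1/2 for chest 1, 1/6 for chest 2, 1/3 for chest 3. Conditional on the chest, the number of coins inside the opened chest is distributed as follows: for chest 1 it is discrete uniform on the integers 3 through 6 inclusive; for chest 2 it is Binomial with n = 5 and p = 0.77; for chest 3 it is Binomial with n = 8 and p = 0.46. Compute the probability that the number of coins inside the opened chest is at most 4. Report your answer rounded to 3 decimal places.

Conditional on each chest, P(X ≤ 4): 1: 0.5; 2: 0.729322; 3: 0.720194.
By total probability, P(X ≤ 4) = 0.5·0.5 + 0.166667·0.729322 + 0.333333·0.720194 = 0.611618.

0.612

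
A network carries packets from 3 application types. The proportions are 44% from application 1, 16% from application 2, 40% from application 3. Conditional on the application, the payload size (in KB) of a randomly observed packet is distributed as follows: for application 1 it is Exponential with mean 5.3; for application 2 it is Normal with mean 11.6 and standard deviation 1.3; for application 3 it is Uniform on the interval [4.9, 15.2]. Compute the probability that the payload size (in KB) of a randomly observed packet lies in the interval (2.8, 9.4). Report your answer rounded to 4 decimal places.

Conditional on each application, P(2.8 < X < 9.4): 1: 0.419882; 2: 0.0452937; 3: 0.436893.
By total probability, P(2.8 < X < 9.4) = 0.44·0.419882 + 0.16·0.0452937 + 0.4·0.436893 = 0.366752.

0.3668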